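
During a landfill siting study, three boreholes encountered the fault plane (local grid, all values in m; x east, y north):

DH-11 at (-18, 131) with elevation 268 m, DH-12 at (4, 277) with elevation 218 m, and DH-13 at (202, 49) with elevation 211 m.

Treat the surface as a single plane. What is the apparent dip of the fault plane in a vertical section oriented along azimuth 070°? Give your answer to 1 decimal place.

Two edge vectors: DH-11→DH-12 = (22, 146, -50), DH-11→DH-13 = (220, -82, -57).
Normal n = (DH-11→DH-12) × (DH-11→DH-13) = (-12422, -9746, -33924).
So ∂z/∂x = −n_x/n_z = −0.36617 and ∂z/∂y = −n_y/n_z = −0.28729.
Unit vector along 070° is (sin 70°, cos 70°) = (0.9397, 0.3420).
Slope in that direction = a·(0.9397) + b·(0.3420) = −0.44235.
Apparent dip = arctan|0.44235| = 23.9° (true dip is 25.0°, so apparent ≤ true as expected).

23.9°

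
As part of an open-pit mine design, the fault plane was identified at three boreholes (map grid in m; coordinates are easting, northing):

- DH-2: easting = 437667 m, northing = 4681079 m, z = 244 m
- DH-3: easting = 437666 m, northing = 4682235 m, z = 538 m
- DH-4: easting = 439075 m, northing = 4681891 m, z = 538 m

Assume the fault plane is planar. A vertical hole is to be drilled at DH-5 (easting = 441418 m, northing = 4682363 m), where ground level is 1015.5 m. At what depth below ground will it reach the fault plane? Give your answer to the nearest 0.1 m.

211.9 m

Let the plane be z = a·easting + b·northing + c.
DH-3−DH-2: −1a + 1156b = 294;  DH-4−DH-2: 1408a + 812b = 294.
Solving gives a = 0.062105302, b = 0.254378984.
Then c = 244 − a·437667 − b·4681079 = −1217705.56.
At (441418, 4682363): z_contact = 27414.40 + 1191094.74 − 1217705.56 = 803.58 m.
Depth below ground = 1015.5 − 803.58 = 211.9 m.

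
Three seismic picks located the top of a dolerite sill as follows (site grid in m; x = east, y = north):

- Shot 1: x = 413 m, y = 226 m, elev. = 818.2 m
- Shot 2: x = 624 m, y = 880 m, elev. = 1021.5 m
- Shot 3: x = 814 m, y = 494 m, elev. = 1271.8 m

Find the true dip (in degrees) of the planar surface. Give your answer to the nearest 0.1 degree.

49.7°

Let the plane be z = a·x + b·y + c.
Shot 2−Shot 1: 211a + 654b = 203.3;  Shot 3−Shot 1: 401a + 268b = 453.6.
Solving gives a = 1.17726, b = −0.06896.
Gradient magnitude |∇z| = √(a² + b²) = √(1.38595 + 0.00476) = 1.17928.
True dip = arctan(1.17928) = 49.7°, dipping toward W (azimuth ≈ 273°).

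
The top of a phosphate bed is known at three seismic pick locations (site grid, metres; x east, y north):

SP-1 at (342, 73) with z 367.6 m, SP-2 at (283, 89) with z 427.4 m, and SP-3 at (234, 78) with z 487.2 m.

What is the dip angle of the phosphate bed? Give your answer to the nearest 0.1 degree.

Let the plane be z = a·x + b·y + c.
SP-2−SP-1: −59a + 16b = 59.8;  SP-3−SP-1: −108a + 5b = 119.6.
Solving gives a = −1.12673, b = −0.41731.
Gradient magnitude |∇z| = √(a² + b²) = √(1.26951 + 0.17414) = 1.20152.
True dip = arctan(1.20152) = 50.2°, dipping toward ENE (azimuth ≈ 070°).

50.2°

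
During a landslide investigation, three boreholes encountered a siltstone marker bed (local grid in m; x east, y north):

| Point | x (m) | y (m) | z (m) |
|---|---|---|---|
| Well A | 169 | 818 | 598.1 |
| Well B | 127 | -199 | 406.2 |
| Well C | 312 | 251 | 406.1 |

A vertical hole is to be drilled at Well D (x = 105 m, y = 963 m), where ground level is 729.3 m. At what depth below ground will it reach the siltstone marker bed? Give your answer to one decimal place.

Two edge vectors: Well A→Well B = (-42, -1017, -191.9), Well A→Well C = (143, -567, -192).
Normal n = (Well A→Well B) × (Well A→Well C) = (86456.7, -35505.7, 169245).
So ∂z/∂x = −n_x/n_z = −0.51084 and ∂z/∂y = −n_y/n_z = 0.20979.
Intercept c from Well A: 598.1 + 86.33 − 171.61 = 512.82.
At (105, 963): z_contact = −53.64 + 202.03 + 512.82 = 661.21 m.
Depth below ground = 729.3 − 661.21 = 68.1 m.

68.1 m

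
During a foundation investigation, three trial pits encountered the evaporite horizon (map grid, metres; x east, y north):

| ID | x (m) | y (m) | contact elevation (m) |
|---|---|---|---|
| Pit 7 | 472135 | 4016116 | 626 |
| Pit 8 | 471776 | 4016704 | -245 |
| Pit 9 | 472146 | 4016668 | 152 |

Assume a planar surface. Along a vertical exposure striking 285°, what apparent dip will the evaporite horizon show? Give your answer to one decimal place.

Two edge vectors: Pit 7→Pit 8 = (-359, 588, -871), Pit 7→Pit 9 = (11, 552, -474).
Normal n = (Pit 7→Pit 8) × (Pit 7→Pit 9) = (202080, -179747, -204636).
So ∂z/∂x = −n_x/n_z = 0.98751 and ∂z/∂y = −n_y/n_z = −0.87837.
Unit vector along 285° is (sin 285°, cos 285°) = (-0.9659, 0.2588).
Slope in that direction = a·(-0.9659) + b·(0.2588) = −1.18120.
Apparent dip = arctan|1.18120| = 49.7° (true dip is 52.9°, so apparent ≤ true as expected).

49.7°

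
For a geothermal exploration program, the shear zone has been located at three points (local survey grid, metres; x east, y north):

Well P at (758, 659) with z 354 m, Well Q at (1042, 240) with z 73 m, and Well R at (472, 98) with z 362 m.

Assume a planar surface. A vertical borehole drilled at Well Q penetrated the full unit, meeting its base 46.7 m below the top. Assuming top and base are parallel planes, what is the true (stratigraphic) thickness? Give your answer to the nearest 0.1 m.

39.3 m

Two edge vectors: Well P→Well Q = (284, -419, -281), Well P→Well R = (-286, -561, 8).
Normal n = (Well P→Well Q) × (Well P→Well R) = (-160993, 78094, -279158).
So ∂z/∂x = −n_x/n_z = −0.57671 and ∂z/∂y = −n_y/n_z = 0.27975.
|∇z| = √(a²+b²) = 0.64098, so dip δ = arctan(0.64098) = 32.66°.
True thickness = vertical thickness × cos δ = 46.7 × cos 32.66° = 39.3 m.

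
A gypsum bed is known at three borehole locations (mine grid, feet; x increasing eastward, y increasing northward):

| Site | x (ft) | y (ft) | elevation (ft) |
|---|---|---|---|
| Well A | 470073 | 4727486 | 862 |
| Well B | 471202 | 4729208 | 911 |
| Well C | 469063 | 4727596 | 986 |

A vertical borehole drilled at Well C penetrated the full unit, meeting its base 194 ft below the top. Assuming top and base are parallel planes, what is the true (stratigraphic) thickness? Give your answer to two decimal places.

191.82 ft

Two edge vectors: Well A→Well B = (1129, 1722, 49), Well A→Well C = (-1010, 110, 124).
Normal n = (Well A→Well B) × (Well A→Well C) = (208138, -189486, 1863410).
So ∂z/∂x = −n_x/n_z = −0.11170 and ∂z/∂y = −n_y/n_z = 0.10169.
|∇z| = √(a²+b²) = 0.15105, so dip δ = arctan(0.15105) = 8.59°.
True thickness = vertical thickness × cos δ = 194 × cos 8.59° = 191.82 ft.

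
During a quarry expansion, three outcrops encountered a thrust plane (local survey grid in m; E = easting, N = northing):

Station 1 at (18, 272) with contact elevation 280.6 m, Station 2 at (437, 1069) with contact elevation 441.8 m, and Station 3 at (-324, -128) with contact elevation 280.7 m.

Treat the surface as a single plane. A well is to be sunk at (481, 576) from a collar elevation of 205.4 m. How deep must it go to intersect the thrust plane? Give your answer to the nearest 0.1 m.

49.8 m

Let the plane be z = a·E + b·N + c.
Station 2−Station 1: 419a + 797b = 161.2;  Station 3−Station 1: −342a − 400b = 0.1.
Solving gives a = −0.615007, b = 0.525581.
Then c = 280.6 − a·18 − b·272 = 148.71.
At (481, 576): z_contact = −295.82 + 302.73 + 148.71 = 155.63 m.
Depth below ground = 205.4 − 155.63 = 49.8 m.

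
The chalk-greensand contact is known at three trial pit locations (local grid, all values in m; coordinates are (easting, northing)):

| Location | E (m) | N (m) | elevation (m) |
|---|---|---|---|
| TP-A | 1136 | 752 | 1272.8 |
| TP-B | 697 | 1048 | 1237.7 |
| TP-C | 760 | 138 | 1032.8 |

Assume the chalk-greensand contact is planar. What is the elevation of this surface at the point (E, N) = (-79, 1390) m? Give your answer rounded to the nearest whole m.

Two edge vectors: TP-A→TP-B = (-439, 296, -35.1), TP-A→TP-C = (-376, -614, -240).
Normal n = (TP-A→TP-B) × (TP-A→TP-C) = (-92591.4, -92162.4, 380842).
So ∂z/∂E = −n_x/n_z = 0.24312 and ∂z/∂N = −n_y/n_z = 0.24200.
Intercept c from TP-A: 1272.8 − 276.19 − 181.98 = 814.63.
At (-79, 1390): z = −19.2 + 336.4 + 814.63 = 1131.8 m.

1132 m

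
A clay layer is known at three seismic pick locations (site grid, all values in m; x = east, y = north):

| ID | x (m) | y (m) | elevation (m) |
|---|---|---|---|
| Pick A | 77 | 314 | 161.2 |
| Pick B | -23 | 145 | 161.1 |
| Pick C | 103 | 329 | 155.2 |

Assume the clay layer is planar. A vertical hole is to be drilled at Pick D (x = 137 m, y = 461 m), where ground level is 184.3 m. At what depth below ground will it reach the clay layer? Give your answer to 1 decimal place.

Two edge vectors: Pick A→Pick B = (-100, -169, -0.1), Pick A→Pick C = (26, 15, -6).
Normal n = (Pick A→Pick B) × (Pick A→Pick C) = (1015.5, -602.6, 2894).
So ∂z/∂x = −n_x/n_z = −0.35090 and ∂z/∂y = −n_y/n_z = 0.20822.
Intercept c from Pick A: 161.2 + 27.02 − 65.38 = 122.84.
At (137, 461): z_contact = −48.07 + 95.99 + 122.84 = 170.76 m.
Depth below ground = 184.3 − 170.76 = 13.5 m.

13.5 m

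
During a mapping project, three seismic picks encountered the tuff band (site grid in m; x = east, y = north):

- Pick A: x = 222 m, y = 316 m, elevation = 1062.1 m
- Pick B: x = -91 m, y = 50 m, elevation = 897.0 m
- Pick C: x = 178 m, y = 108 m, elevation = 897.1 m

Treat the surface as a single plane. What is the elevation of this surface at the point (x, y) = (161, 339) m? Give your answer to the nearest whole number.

Two edge vectors: Pick A→Pick B = (-313, -266, -165.1), Pick A→Pick C = (-44, -208, -165).
Normal n = (Pick A→Pick B) × (Pick A→Pick C) = (9549.2, -44380.6, 53400).
So ∂z/∂x = −n_x/n_z = −0.17882 and ∂z/∂y = −n_y/n_z = 0.83110.
Intercept c from Pick A: 1062.1 + 39.70 − 262.63 = 839.17.
At (161, 339): z = −28.8 + 281.7 + 839.17 = 1092.1 m.

1092 m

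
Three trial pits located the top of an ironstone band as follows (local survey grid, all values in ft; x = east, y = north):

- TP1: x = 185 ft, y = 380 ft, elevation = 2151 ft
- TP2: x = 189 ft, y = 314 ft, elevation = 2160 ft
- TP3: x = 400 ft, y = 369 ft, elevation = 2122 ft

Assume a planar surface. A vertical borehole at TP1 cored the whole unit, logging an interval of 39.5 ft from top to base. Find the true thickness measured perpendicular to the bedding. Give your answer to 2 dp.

38.71 ft

Let the plane be z = a·x + b·y + c.
TP2−TP1: 4a − 66b = 9;  TP3−TP1: 215a − 11b = −29.
Solving gives a = −0.14230, b = −0.14499.
|∇z| = √(a²+b²) = 0.20315, so dip δ = arctan(0.20315) = 11.48°.
True thickness = vertical thickness × cos δ = 39.5 × cos 11.48° = 38.71 ft.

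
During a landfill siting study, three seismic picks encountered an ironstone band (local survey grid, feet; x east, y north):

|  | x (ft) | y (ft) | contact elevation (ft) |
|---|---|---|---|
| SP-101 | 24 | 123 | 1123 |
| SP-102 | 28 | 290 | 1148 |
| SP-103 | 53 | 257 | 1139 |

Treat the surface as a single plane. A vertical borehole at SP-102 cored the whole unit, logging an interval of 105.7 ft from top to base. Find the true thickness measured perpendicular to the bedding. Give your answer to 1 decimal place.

Two edge vectors: SP-101→SP-102 = (4, 167, 25), SP-101→SP-103 = (29, 134, 16).
Normal n = (SP-101→SP-102) × (SP-101→SP-103) = (-678, 661, -4307).
So ∂z/∂x = −n_x/n_z = −0.15742 and ∂z/∂y = −n_y/n_z = 0.15347.
|∇z| = √(a²+b²) = 0.21985, so dip δ = arctan(0.21985) = 12.40°.
True thickness = vertical thickness × cos δ = 105.7 × cos 12.40° = 103.2 ft.

103.2 ft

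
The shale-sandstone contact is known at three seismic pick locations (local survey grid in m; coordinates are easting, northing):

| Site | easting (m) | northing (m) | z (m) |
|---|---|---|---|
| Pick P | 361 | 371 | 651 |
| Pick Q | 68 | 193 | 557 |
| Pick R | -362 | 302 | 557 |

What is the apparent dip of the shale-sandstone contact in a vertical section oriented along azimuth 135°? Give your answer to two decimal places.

11.13°

Two edge vectors: Pick P→Pick Q = (-293, -178, -94), Pick P→Pick R = (-723, -69, -94).
Normal n = (Pick P→Pick Q) × (Pick P→Pick R) = (10246, 40420, -108477).
So ∂z/∂easting = −n_x/n_z = 0.09445 and ∂z/∂northing = −n_y/n_z = 0.37261.
Unit vector along 135° is (sin 135°, cos 135°) = (0.7071, -0.7071).
Slope in that direction = a·(0.7071) + b·(-0.7071) = −0.19669.
Apparent dip = arctan|0.19669| = 11.13° (true dip is 21.0°, so apparent ≤ true as expected).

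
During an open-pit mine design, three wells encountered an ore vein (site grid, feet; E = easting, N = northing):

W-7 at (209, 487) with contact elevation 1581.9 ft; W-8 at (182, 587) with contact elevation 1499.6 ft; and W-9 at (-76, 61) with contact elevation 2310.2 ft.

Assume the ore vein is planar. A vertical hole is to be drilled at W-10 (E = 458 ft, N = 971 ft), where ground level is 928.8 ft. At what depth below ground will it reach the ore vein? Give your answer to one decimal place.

Let the plane be z = a·E + b·N + c.
W-8−W-7: −27a + 100b = −82.3;  W-9−W-7: −285a − 426b = 728.3.
Solving gives a = −0.94421, b = −1.07794.
Then c = 1581.9 − a·209 − b·487 = 2304.19.
At (458, 971): z_contact = −432.45 − 1046.68 + 2304.19 = 825.07 ft.
Depth below ground = 928.8 − 825.07 = 103.7 ft.

103.7 ft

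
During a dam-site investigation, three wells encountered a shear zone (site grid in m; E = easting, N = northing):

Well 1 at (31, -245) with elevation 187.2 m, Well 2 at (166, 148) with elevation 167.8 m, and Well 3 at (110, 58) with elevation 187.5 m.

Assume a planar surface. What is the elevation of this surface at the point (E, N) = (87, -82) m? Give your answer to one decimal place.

179.1 m

Two edge vectors: Well 1→Well 2 = (135, 393, -19.4), Well 1→Well 3 = (79, 303, 0.3).
Normal n = (Well 1→Well 2) × (Well 1→Well 3) = (5996.1, -1573.1, 9858).
So ∂z/∂E = −n_x/n_z = −0.60825 and ∂z/∂N = −n_y/n_z = 0.15958.
Intercept c from Well 1: 187.2 + 18.86 + 39.10 = 245.15.
At (87, -82): z = −52.9 − 13.1 + 245.15 = 179.1 m.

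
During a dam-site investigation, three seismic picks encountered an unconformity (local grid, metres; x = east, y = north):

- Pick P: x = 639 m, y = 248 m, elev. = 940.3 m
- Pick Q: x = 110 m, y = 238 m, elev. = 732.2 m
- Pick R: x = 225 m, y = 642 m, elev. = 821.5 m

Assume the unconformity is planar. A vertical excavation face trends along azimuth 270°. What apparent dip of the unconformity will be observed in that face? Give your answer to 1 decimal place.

Let the plane be z = a·x + b·y + c.
Pick Q−Pick P: −529a − 10b = −208.1;  Pick R−Pick P: −414a + 394b = −118.8.
Solving gives a = 0.39131, b = 0.10965.
Unit vector along 270° is (sin 270°, cos 270°) = (-1.0000, -0.0000).
Slope in that direction = a·(-1.0000) + b·(-0.0000) = −0.39131.
Apparent dip = arctan|0.39131| = 21.4° (true dip is 22.1°, so apparent ≤ true as expected).

21.4°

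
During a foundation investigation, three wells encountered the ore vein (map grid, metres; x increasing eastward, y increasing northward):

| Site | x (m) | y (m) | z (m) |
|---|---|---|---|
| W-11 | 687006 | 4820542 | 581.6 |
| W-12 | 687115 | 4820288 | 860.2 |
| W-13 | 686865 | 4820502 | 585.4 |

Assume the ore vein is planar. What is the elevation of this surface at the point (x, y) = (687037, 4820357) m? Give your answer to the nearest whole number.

Let the plane be z = a·x + b·y + c.
W-12−W-11: 109a − 254b = 278.6;  W-13−W-11: −141a − 40b = 3.8.
Solving gives a = 0.25336785, b = −0.98812167.
Then c = 581.6 − a·687006 − b·4820542 = 4589798.38.
At (687037, 4820357): z = 174073.1 − 4763099.2 + 4589798.38 = 772.3 m.

772 m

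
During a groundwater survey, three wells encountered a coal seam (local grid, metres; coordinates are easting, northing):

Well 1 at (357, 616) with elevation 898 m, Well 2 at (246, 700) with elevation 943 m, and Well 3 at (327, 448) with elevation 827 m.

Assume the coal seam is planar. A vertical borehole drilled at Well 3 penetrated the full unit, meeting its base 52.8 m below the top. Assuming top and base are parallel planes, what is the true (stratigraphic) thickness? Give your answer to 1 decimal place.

48.3 m

Let the plane be z = a·easting + b·northing + c.
Well 2−Well 1: −111a + 84b = 45;  Well 3−Well 1: −30a − 168b = −71.
Solving gives a = −0.07540, b = 0.43608.
|∇z| = √(a²+b²) = 0.44255, so dip δ = arctan(0.44255) = 23.87°.
True thickness = vertical thickness × cos δ = 52.8 × cos 23.87° = 48.3 m.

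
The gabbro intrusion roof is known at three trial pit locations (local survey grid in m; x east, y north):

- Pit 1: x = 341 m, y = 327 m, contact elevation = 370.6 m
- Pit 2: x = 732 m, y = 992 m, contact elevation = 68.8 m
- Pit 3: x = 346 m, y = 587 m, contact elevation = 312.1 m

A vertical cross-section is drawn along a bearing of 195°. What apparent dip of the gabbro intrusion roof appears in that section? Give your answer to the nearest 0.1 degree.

17.4°

Let the plane be z = a·x + b·y + c.
Pit 2−Pit 1: 391a + 665b = −301.8;  Pit 3−Pit 1: 5a + 260b = −58.5.
Solving gives a = −0.40235, b = −0.21726.
Unit vector along 195° is (sin 195°, cos 195°) = (-0.2588, -0.9659).
Slope in that direction = a·(-0.2588) + b·(-0.9659) = 0.31400.
Apparent dip = arctan|0.31400| = 17.4° (true dip is 24.6°, so apparent ≤ true as expected).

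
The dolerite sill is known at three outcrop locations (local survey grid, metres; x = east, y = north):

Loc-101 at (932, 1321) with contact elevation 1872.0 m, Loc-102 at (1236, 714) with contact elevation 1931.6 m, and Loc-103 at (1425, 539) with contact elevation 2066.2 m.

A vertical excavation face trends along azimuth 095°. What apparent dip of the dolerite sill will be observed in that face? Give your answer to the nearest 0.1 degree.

Two edge vectors: Loc-101→Loc-102 = (304, -607, 59.6), Loc-101→Loc-103 = (493, -782, 194.2).
Normal n = (Loc-101→Loc-102) × (Loc-101→Loc-103) = (-71272.2, -29654, 61523).
So ∂z/∂x = −n_x/n_z = 1.15846 and ∂z/∂y = −n_y/n_z = 0.48200.
Unit vector along 095° is (sin 95°, cos 95°) = (0.9962, -0.0872).
Slope in that direction = a·(0.9962) + b·(-0.0872) = 1.11205.
Apparent dip = arctan|1.11205| = 48.0° (true dip is 51.4°, so apparent ≤ true as expected).

48.0°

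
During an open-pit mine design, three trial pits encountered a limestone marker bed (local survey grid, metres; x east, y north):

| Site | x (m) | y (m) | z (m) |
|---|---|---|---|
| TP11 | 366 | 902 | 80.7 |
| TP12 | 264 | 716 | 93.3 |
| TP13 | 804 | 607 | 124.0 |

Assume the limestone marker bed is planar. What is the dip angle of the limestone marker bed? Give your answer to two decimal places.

Let the plane be z = a·x + b·y + c.
TP12−TP11: −102a − 186b = 12.6;  TP13−TP11: 438a − 295b = 43.3.
Solving gives a = 0.03887, b = −0.08906.
Gradient magnitude |∇z| = √(a² + b²) = √(0.00151 + 0.00793) = 0.09718.
True dip = arctan(0.09718) = 5.55°, dipping toward NNW (azimuth ≈ 336°).

5.55°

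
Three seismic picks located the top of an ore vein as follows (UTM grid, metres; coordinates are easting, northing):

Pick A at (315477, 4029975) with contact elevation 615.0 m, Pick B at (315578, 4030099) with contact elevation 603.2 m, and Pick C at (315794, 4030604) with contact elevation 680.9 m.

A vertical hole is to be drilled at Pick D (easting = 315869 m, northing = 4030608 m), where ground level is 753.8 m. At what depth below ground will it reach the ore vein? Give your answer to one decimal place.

119.5 m

Two edge vectors: Pick A→Pick B = (101, 124, -11.8), Pick A→Pick C = (317, 629, 65.9).
Normal n = (Pick A→Pick B) × (Pick A→Pick C) = (15593.8, -10396.5, 24221).
So ∂z/∂easting = −n_x/n_z = −0.643813220 and ∂z/∂northing = −n_y/n_z = 0.429234961.
Intercept c from Pick A: 615 + 203108.26 − 1729806.16 = −1526082.90.
At (315869, 4030608): z_contact = −203360.64 + 1730077.87 − 1526082.90 = 634.33 m.
Depth below ground = 753.8 − 634.33 = 119.5 m.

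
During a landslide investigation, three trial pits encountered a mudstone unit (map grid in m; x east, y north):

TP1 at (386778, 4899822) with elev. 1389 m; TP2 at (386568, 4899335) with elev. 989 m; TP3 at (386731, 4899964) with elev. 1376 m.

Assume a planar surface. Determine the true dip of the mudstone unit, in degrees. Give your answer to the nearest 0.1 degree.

Let the plane be z = a·x + b·y + c.
TP2−TP1: −210a − 487b = −400;  TP3−TP1: −47a + 142b = −13.
Solving gives a = 1.19773, b = 0.30488.
Gradient magnitude |∇z| = √(a² + b²) = √(1.43455 + 0.09295) = 1.23592.
True dip = arctan(1.23592) = 51.0°, dipping toward WSW (azimuth ≈ 256°).

51.0°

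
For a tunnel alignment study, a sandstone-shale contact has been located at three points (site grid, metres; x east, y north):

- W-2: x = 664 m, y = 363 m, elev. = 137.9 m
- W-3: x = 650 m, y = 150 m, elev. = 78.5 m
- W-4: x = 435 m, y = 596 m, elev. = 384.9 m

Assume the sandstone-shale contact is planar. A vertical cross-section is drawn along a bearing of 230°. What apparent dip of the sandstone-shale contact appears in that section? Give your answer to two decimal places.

Let the plane be z = a·x + b·y + c.
W-3−W-2: −14a − 213b = −59.4;  W-4−W-2: −229a + 233b = 247.
Solving gives a = −0.74503, b = 0.32784.
Unit vector along 230° is (sin 230°, cos 230°) = (-0.7660, -0.6428).
Slope in that direction = a·(-0.7660) + b·(-0.6428) = 0.36000.
Apparent dip = arctan|0.36000| = 19.80° (true dip is 39.1°, so apparent ≤ true as expected).

19.80°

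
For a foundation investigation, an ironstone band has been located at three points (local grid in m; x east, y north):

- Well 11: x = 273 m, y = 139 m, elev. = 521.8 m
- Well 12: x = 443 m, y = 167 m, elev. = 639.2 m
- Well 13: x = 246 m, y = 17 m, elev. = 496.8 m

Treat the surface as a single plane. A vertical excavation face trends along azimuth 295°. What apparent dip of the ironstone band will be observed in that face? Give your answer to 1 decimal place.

Let the plane be z = a·x + b·y + c.
Well 12−Well 11: 170a + 28b = 117.4;  Well 13−Well 11: −27a − 122b = −25.
Solving gives a = 0.68169, b = 0.05405.
Unit vector along 295° is (sin 295°, cos 295°) = (-0.9063, 0.4226).
Slope in that direction = a·(-0.9063) + b·(0.4226) = −0.59497.
Apparent dip = arctan|0.59497| = 30.8° (true dip is 34.4°, so apparent ≤ true as expected).

30.8°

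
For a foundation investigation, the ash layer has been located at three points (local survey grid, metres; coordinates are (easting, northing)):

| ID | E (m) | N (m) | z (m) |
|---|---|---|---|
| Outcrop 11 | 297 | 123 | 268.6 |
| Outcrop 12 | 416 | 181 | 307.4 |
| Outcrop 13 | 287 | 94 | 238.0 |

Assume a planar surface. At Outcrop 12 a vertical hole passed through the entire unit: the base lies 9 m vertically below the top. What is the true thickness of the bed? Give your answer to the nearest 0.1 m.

Let the plane be z = a·E + b·N + c.
Outcrop 12−Outcrop 11: 119a + 58b = 38.8;  Outcrop 13−Outcrop 11: −10a − 29b = −30.6.
Solving gives a = −0.22626, b = 1.13319.
|∇z| = √(a²+b²) = 1.15556, so dip δ = arctan(1.15556) = 49.13°.
True thickness = vertical thickness × cos δ = 9 × cos 49.13° = 5.9 m.

5.9 m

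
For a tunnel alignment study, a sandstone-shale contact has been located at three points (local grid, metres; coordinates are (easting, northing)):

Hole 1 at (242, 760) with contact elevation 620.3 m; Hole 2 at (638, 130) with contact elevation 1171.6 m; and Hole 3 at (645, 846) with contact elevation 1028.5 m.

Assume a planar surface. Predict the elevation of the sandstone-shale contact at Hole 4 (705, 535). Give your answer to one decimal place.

1157.3 m

Two edge vectors: Hole 1→Hole 2 = (396, -630, 551.3), Hole 1→Hole 3 = (403, 86, 408.2).
Normal n = (Hole 1→Hole 2) × (Hole 1→Hole 3) = (-304577.8, 60526.7, 287946).
So ∂z/∂E = −n_x/n_z = 1.05776 and ∂z/∂N = −n_y/n_z = −0.21020.
Intercept c from Hole 1: 620.3 − 255.98 + 159.75 = 524.08.
At (705, 535): z = 745.7 − 112.5 + 524.08 = 1157.3 m.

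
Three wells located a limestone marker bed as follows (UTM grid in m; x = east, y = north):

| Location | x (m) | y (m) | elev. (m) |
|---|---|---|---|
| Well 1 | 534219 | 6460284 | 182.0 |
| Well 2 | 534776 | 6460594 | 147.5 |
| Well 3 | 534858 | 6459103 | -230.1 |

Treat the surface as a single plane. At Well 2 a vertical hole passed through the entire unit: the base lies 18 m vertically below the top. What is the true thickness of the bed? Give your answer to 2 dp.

Two edge vectors: Well 1→Well 2 = (557, 310, -34.5), Well 1→Well 3 = (639, -1181, -412.1).
Normal n = (Well 1→Well 2) × (Well 1→Well 3) = (-168495.5, 207494.2, -855907).
So ∂z/∂x = −n_x/n_z = −0.19686 and ∂z/∂y = −n_y/n_z = 0.24243.
|∇z| = √(a²+b²) = 0.31229, so dip δ = arctan(0.31229) = 17.34°.
True thickness = vertical thickness × cos δ = 18 × cos 17.34° = 17.18 m.

17.18 m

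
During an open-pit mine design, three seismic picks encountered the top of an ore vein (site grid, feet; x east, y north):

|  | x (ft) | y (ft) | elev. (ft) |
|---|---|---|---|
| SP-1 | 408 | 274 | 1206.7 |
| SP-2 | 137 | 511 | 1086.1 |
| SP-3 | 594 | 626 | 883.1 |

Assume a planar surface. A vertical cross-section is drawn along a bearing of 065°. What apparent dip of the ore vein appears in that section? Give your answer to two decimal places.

Two edge vectors: SP-1→SP-2 = (-271, 237, -120.6), SP-1→SP-3 = (186, 352, -323.6).
Normal n = (SP-1→SP-2) × (SP-1→SP-3) = (-34242, -110127.2, -139474).
So ∂z/∂x = −n_x/n_z = −0.24551 and ∂z/∂y = −n_y/n_z = −0.78959.
Unit vector along 065° is (sin 65°, cos 65°) = (0.9063, 0.4226).
Slope in that direction = a·(0.9063) + b·(0.4226) = −0.55620.
Apparent dip = arctan|0.55620| = 29.08° (true dip is 39.6°, so apparent ≤ true as expected).

29.08°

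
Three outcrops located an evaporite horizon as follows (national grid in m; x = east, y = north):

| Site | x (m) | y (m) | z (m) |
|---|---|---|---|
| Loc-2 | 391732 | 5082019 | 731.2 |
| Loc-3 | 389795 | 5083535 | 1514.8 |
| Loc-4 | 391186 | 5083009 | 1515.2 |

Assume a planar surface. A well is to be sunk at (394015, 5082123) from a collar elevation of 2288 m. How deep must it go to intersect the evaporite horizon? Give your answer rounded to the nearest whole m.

Let the plane be z = a·x + b·y + c.
Loc-3−Loc-2: −1937a + 1516b = 783.6;  Loc-4−Loc-2: −546a + 990b = 784.
Solving gives a = 0.37873408, b = 1.00079677.
Then c = 731.2 − a·391732 − b·5082019 = −5233699.28.
At (394015, 5082123): z_contact = 149226.9 + 5086172.3 − 5233699.28 = 1699.9 m.
Depth below ground = 2288 − 1699.9 = 588 m.

588 m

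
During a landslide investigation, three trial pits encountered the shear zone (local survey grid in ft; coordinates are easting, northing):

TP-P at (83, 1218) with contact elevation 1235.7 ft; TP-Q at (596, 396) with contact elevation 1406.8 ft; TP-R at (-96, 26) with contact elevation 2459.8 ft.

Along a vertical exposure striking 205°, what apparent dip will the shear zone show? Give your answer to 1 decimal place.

Two edge vectors: TP-P→TP-Q = (513, -822, 171.1), TP-P→TP-R = (-179, -1192, 1224.1).
Normal n = (TP-P→TP-Q) × (TP-P→TP-R) = (-802259, -658590.2, -758634).
So ∂z/∂easting = −n_x/n_z = −1.05750 and ∂z/∂northing = −n_y/n_z = −0.86813.
Unit vector along 205° is (sin 205°, cos 205°) = (-0.4226, -0.9063).
Slope in that direction = a·(-0.4226) + b·(-0.9063) = 1.23371.
Apparent dip = arctan|1.23371| = 51.0° (true dip is 53.8°, so apparent ≤ true as expected).

51.0°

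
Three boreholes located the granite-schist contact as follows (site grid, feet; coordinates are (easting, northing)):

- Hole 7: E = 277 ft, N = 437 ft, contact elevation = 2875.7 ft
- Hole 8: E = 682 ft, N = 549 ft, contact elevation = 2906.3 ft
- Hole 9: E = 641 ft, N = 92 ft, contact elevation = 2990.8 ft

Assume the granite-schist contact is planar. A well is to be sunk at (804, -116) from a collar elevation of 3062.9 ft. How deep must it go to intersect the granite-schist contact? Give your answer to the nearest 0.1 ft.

Two edge vectors: Hole 7→Hole 8 = (405, 112, 30.6), Hole 7→Hole 9 = (364, -345, 115.1).
Normal n = (Hole 7→Hole 8) × (Hole 7→Hole 9) = (23448.2, -35477.1, -180493).
So ∂z/∂E = −n_x/n_z = 0.12991 and ∂z/∂N = −n_y/n_z = −0.19656.
Intercept c from Hole 7: 2875.7 − 35.99 + 85.90 = 2925.61.
At (804, -116): z_contact = 104.45 + 22.80 + 2925.61 = 3052.86 ft.
Depth below ground = 3062.9 − 3052.86 = 10.0 ft.

10.0 ft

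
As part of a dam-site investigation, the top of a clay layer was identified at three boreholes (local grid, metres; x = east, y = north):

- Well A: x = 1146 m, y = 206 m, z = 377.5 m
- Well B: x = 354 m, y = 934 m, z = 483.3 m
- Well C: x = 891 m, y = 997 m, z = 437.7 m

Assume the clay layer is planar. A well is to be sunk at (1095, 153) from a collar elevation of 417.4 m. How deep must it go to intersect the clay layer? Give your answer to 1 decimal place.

Let the plane be z = a·x + b·y + c.
Well B−Well A: −792a + 728b = 105.8;  Well C−Well A: −255a + 791b = 60.2.
Solving gives a = −0.090425, b = 0.046955.
Then c = 377.5 − a·1146 − b·206 = 471.45.
At (1095, 153): z_contact = −99.02 + 7.18 + 471.45 = 379.62 m.
Depth below ground = 417.4 − 379.62 = 37.8 m.

37.8 m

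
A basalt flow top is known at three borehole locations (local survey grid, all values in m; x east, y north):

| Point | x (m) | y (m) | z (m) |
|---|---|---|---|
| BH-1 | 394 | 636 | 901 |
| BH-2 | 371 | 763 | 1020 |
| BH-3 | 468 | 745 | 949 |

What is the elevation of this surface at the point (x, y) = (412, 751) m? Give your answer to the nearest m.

986 m

Two edge vectors: BH-1→BH-2 = (-23, 127, 119), BH-1→BH-3 = (74, 109, 48).
Normal n = (BH-1→BH-2) × (BH-1→BH-3) = (-6875, 9910, -11905).
So ∂z/∂x = −n_x/n_z = −0.57749 and ∂z/∂y = −n_y/n_z = 0.83242.
Intercept c from BH-1: 901 + 227.53 − 529.42 = 599.11.
At (412, 751): z = −237.9 + 625.1 + 599.11 = 986.3 m.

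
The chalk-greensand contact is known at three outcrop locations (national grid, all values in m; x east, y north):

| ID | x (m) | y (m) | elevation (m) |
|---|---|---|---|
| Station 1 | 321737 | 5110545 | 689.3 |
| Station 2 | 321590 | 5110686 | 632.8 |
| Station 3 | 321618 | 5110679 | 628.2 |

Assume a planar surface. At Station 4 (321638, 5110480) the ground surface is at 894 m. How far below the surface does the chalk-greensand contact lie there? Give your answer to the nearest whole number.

119 m

Let the plane be z = a·x + b·y + c.
Station 2−Station 1: −147a + 141b = −56.5;  Station 3−Station 1: −119a + 134b = −61.1.
Solving gives a = −0.35769099, b = −0.77362110.
Then c = 689.3 − a·321737 − b·5110545 = 4069397.19.
At (321638, 5110480): z_contact = −115047.0 − 3953575.2 + 4069397.19 = 775.0 m.
Depth below ground = 894 − 775.0 = 119 m.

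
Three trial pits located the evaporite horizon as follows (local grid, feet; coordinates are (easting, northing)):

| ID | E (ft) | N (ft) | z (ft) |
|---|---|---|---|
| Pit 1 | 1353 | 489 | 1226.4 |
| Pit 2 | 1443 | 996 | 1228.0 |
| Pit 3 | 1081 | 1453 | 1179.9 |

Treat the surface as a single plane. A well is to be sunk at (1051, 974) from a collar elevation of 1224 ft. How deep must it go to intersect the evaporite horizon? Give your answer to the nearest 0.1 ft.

39.5 ft

Two edge vectors: Pit 1→Pit 2 = (90, 507, 1.6), Pit 1→Pit 3 = (-272, 964, -46.5).
Normal n = (Pit 1→Pit 2) × (Pit 1→Pit 3) = (-25117.9, 3749.8, 224664).
So ∂z/∂E = −n_x/n_z = 0.111802 and ∂z/∂N = −n_y/n_z = −0.016691.
Intercept c from Pit 1: 1226.4 − 151.27 + 8.16 = 1083.29.
At (1051, 974): z_contact = 117.50 − 16.26 + 1083.29 = 1184.54 ft.
Depth below ground = 1224 − 1184.54 = 39.5 ft.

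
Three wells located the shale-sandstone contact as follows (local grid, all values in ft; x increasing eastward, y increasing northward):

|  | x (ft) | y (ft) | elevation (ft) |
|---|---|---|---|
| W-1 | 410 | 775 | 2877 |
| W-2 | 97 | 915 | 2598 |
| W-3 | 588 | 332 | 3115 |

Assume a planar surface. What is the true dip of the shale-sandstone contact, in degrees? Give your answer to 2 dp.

Let the plane be z = a·x + b·y + c.
W-2−W-1: −313a + 140b = −279;  W-3−W-1: 178a − 443b = 238.
Solving gives a = 0.79372, b = −0.21832.
Gradient magnitude |∇z| = √(a² + b²) = √(0.62999 + 0.04767) = 0.82320.
True dip = arctan(0.82320) = 39.46°, dipping toward WNW (azimuth ≈ 285°).

39.46°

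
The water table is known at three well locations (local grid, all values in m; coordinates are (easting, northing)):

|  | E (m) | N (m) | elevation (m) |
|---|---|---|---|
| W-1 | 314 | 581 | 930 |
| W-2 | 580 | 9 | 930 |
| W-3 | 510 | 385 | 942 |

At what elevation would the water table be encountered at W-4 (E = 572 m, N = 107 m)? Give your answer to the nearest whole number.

Two edge vectors: W-1→W-2 = (266, -572, 0), W-1→W-3 = (196, -196, 12).
Normal n = (W-1→W-2) × (W-1→W-3) = (-6864, -3192, 59976).
So ∂z/∂E = −n_x/n_z = 0.11445 and ∂z/∂N = −n_y/n_z = 0.05322.
Intercept c from W-1: 930 − 35.94 − 30.92 = 863.14.
At (572, 107): z = 65.5 + 5.7 + 863.14 = 934.3 m.

934 m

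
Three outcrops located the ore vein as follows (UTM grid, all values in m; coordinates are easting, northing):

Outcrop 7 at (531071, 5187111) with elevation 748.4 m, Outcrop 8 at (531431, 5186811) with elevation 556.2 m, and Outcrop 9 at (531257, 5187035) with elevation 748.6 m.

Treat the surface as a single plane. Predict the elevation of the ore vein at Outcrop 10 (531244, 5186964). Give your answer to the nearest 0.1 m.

652.5 m

Let the plane be z = a·easting + b·northing + c.
Outcrop 8−Outcrop 7: 360a − 300b = −192.2;  Outcrop 9−Outcrop 7: 186a − 76b = 0.2.
Solving gives a = 0.515724332, b = 1.259535865.
Then c = 748.4 − a·531071 − b·5187111 = −6806490.18.
At (531244, 5186964): z = 273975.5 + 6533167.2 − 6806490.18 = 652.5 m.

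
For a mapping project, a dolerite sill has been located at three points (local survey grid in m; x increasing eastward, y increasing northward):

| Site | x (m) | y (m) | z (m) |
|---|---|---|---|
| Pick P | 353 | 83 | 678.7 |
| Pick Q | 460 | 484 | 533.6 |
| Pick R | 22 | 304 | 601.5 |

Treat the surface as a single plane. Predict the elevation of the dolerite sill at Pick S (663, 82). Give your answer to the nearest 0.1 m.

676.9 m

Two edge vectors: Pick P→Pick Q = (107, 401, -145.1), Pick P→Pick R = (-331, 221, -77.2).
Normal n = (Pick P→Pick Q) × (Pick P→Pick R) = (1109.9, 56288.5, 156378).
So ∂z/∂x = −n_x/n_z = −0.00710 and ∂z/∂y = −n_y/n_z = −0.35995.
Intercept c from Pick P: 678.7 + 2.51 + 29.88 = 711.08.
At (663, 82): z = −4.7 − 29.5 + 711.08 = 676.9 m.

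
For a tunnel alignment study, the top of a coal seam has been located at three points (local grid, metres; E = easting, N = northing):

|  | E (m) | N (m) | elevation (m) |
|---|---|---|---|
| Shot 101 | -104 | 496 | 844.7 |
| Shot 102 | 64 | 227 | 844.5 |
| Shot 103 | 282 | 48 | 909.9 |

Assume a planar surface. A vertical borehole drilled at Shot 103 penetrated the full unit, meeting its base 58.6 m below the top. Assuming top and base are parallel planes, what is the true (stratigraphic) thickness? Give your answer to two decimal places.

Let the plane be z = a·E + b·N + c.
Shot 102−Shot 101: 168a − 269b = −0.2;  Shot 103−Shot 101: 386a − 448b = 65.2.
Solving gives a = 0.61702, b = 0.38610.
|∇z| = √(a²+b²) = 0.72787, so dip δ = arctan(0.72787) = 36.05°.
True thickness = vertical thickness × cos δ = 58.6 × cos 36.05° = 47.38 m.

47.38 m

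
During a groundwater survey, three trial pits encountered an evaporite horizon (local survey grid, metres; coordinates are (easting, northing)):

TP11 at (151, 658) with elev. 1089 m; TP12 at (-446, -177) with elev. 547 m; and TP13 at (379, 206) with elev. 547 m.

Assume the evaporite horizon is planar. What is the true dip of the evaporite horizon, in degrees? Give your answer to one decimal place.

47.0°

Two edge vectors: TP11→TP12 = (-597, -835, -542), TP11→TP13 = (228, -452, -542).
Normal n = (TP11→TP12) × (TP11→TP13) = (207586, -447150, 460224).
So ∂z/∂E = −n_x/n_z = −0.45105 and ∂z/∂N = −n_y/n_z = 0.97159.
Gradient magnitude |∇z| = √(a² + b²) = √(0.20345 + 0.94399) = 1.07119.
True dip = arctan(1.07119) = 47.0°, dipping toward SSE (azimuth ≈ 155°).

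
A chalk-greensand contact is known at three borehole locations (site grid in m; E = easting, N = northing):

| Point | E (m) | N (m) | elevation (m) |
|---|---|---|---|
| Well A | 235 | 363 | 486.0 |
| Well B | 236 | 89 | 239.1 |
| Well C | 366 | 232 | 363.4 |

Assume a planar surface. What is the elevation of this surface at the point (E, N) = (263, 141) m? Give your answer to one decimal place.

Let the plane be z = a·E + b·N + c.
Well B−Well A: 1a − 274b = −246.9;  Well C−Well A: 131a − 131b = −122.6.
Solving gives a = −0.03491, b = 0.90097.
Then c = 486 − a·235 − b·363 = 167.15.
At (263, 141): z = −9.2 + 127.0 + 167.15 = 285.0 m.

285.0 m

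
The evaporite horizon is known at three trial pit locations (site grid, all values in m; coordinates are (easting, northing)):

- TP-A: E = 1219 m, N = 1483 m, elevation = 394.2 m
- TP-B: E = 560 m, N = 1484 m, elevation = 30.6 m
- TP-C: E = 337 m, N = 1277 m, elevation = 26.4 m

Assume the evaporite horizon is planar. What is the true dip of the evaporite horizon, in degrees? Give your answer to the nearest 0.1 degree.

Let the plane be z = a·E + b·N + c.
TP-B−TP-A: −659a + 1b = −363.6;  TP-C−TP-A: −882a − 206b = −367.8.
Solving gives a = 0.55088, b = −0.57317.
Gradient magnitude |∇z| = √(a² + b²) = √(0.30346 + 0.32852) = 0.79497.
True dip = arctan(0.79497) = 38.5°, dipping toward NW (azimuth ≈ 316°).

38.5°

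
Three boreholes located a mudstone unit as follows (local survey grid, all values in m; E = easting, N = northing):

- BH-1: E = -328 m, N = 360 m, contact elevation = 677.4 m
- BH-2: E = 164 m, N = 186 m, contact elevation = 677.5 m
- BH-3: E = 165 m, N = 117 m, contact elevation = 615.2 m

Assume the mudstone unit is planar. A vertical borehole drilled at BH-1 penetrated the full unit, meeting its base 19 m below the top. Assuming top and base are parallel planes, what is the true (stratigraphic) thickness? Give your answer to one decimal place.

13.7 m

Let the plane be z = a·E + b·N + c.
BH-2−BH-1: 492a − 174b = 0.1;  BH-3−BH-1: 493a − 243b = −62.2.
Solving gives a = 0.32117, b = 0.90755.
|∇z| = √(a²+b²) = 0.96271, so dip δ = arctan(0.96271) = 43.91°.
True thickness = vertical thickness × cos δ = 19 × cos 43.91° = 13.7 m.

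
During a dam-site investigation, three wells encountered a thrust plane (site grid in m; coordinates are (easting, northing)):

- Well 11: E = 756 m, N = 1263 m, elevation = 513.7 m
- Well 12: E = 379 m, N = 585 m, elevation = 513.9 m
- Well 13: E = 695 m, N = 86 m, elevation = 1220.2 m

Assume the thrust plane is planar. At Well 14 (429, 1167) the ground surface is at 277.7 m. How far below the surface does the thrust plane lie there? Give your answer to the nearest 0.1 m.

Two edge vectors: Well 11→Well 12 = (-377, -678, 0.2), Well 11→Well 13 = (-61, -1177, 706.5).
Normal n = (Well 11→Well 12) × (Well 11→Well 13) = (-478771.6, 266338.3, 402371).
So ∂z/∂E = −n_x/n_z = 1.189876 and ∂z/∂N = −n_y/n_z = −0.661922.
Intercept c from Well 11: 513.7 − 899.55 + 836.01 = 450.16.
At (429, 1167): z_contact = 510.46 − 772.46 + 450.16 = 188.16 m.
Depth below ground = 277.7 − 188.16 = 89.5 m.

89.5 m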